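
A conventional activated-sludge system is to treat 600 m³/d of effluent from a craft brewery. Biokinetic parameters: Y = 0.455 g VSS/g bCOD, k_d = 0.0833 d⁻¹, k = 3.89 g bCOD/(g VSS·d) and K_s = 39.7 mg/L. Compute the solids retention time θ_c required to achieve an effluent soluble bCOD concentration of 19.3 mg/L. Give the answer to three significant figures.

From 1/θ_c = Y·k·S/(K_s + S) − k_d: Y·k·S/(K_s+S) = 0.455 × 3.89 × 19.3 / (39.7 + 19.3) = 0.5790 d⁻¹.
Then 1/θ_c = μ − k_d = 0.5790 − 0.0833 = 0.4957 d⁻¹, giving θ_c = 2.017 d.

θ_c ≈ 2.02 d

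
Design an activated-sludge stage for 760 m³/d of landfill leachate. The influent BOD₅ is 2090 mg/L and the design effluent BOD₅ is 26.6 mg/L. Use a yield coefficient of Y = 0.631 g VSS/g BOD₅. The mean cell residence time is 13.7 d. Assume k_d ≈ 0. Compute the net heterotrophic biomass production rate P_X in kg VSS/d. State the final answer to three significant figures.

P_X ≈ 990 kg VSS/d

Since k_d ≈ 0, Y_obs = Y = 0.631 g VSS/g BOD₅.
ΔS = 2090 − 26.6 = 2063 mg/L, so the substrate removal rate is 760 × 2063/1000 = 1568 kg BOD₅/d.
Net biomass production P_X = Y_obs × Q·(S₀ − S) = 0.6310 × 1568 = 989.5 kg VSS/d.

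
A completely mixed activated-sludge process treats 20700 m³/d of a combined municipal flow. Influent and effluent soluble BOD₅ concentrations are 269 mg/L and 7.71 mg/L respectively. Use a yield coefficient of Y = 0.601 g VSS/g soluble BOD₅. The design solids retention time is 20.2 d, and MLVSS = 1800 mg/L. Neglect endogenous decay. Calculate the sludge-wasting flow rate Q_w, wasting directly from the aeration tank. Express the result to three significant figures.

Biomass mass balance (decay neglected): V·X = Y·Q·(S₀ − S)·θ_c, so V = 0.601 × 20700 × (269 − 7.71) × 20.2 / 1800 = 36479 m³.
Wasting from the aeration tank: Q_w = V / θ_c = 36479 / 20.2 = 1806 m³/d.

Q_w ≈ 1810 m³/d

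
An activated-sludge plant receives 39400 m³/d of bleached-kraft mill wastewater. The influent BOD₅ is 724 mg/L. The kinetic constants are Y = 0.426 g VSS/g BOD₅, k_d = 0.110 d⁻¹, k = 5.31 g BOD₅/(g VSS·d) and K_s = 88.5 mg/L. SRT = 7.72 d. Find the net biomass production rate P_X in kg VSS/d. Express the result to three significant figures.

Effluent substrate depends only on kinetics and SRT: S = K_s(1 + k_d θ_c) / [θ_c(Yk − k_d) − 1] = 88.5 × (1 + 0.110 × 7.72) / [7.72 × (0.426 × 5.31 − 0.110) − 1] = 163.7 / 15.61 = 10.48 mg/L.
Y_obs = Y / (1 + k_d θ_c) = 0.426 / (1 + 0.110 × 7.72) = 0.426 / 1.849 = 0.2304.
Mass of BOD₅ removed per day: Q(S₀ − S) = 39400 × 713.5 g/m³ = 28112 kg/d.
Net biomass production P_X = Y_obs × Q·(S₀ − S) = 0.2304 × 28112 = 6476 kg VSS/d.

P_X ≈ 6480 kg VSS/d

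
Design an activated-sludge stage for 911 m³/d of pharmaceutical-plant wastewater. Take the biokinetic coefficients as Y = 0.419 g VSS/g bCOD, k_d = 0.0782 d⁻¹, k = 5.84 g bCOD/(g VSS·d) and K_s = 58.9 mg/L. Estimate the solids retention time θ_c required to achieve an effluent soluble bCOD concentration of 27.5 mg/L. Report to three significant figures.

θ_c ≈ 1.43 d

Specific growth rate at S = 27.5 mg/L: μ = YkS/(K_s+S) = 0.419·5.84·27.5/(58.9+27.5) = 0.7788 d⁻¹.
θ_c = 1/(μ − k_d) = 1/(0.7788 − 0.0782) = 1/0.7006 = 1.427 d.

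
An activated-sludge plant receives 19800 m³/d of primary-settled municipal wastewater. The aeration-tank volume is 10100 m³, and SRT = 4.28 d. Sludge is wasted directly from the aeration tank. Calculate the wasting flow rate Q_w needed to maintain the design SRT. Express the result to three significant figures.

For wasting at MLVSS concentration, Q_w = V/θ_c = 10100/4.28 = 2360 m³/d.

Q_w ≈ 2360 m³/d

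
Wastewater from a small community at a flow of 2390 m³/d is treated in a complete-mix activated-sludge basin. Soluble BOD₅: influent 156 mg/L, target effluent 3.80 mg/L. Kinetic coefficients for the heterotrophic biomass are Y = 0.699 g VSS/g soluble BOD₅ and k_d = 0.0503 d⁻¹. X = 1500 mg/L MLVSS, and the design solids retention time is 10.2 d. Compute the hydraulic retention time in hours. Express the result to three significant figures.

τ ≈ 11.5 h

Rearranging the biomass balance for a CMAS with decay, V = Y·Q·ΔS·θ_c / [X·(1+k_d θ_c)] = 0.699 × 2390 × (156 − 3.80) × 10.2 / [1500 × (1 + 0.0503 × 10.2)] = 2.59×10^6 / 2270 = 1143 m³.
τ = V/Q = 1143/2390 = 0.4781 d, or 11.48 h.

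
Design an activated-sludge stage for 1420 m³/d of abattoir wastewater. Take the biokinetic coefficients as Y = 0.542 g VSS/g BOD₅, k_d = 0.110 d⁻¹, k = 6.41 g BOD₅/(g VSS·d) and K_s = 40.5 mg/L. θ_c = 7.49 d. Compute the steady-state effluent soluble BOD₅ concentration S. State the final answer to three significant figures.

Effluent substrate depends only on kinetics and SRT: S = K_s(1 + k_d θ_c) / [θ_c(Yk − k_d) − 1] = 40.5 × (1 + 0.110 × 7.49) / [7.49 × (0.542 × 6.41 − 0.110) − 1] = 73.87 / 24.20 = 3.053 mg/L.

S ≈ 3.05 mg/L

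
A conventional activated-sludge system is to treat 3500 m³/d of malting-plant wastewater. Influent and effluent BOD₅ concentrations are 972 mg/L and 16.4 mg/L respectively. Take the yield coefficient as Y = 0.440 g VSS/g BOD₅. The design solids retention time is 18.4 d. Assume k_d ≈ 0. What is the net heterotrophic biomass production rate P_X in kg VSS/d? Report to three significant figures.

No decay correction is needed, so Y_obs = Y = 0.440.
Q·(S₀ − S) = 3500 × (972 − 16.4) × 10⁻³ = 3345 kg/d removed.
Biomass produced: P_X = Y_obs·Q·ΔS = 0.4400 × 3345 ≈ 1472 kg VSS/d.

P_X ≈ 1470 kg VSS/d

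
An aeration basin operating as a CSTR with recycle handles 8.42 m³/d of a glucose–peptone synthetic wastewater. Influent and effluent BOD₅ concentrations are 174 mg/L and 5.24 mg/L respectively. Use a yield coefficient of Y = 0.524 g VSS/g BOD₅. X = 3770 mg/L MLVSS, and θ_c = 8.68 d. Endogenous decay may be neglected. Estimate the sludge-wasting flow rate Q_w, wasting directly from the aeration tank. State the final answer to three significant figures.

Biomass mass balance (decay neglected): V·X = Y·Q·(S₀ − S)·θ_c, so V = 0.524 × 8.42 × (174 − 5.24) × 8.68 / 3770 = 1.714 m³.
With mixed-liquor wasting, θ_c = V/Q_w, so Q_w = V/θ_c = 1.714/8.68 = 0.1975 m³/d.

Q_w ≈ 0.198 m³/d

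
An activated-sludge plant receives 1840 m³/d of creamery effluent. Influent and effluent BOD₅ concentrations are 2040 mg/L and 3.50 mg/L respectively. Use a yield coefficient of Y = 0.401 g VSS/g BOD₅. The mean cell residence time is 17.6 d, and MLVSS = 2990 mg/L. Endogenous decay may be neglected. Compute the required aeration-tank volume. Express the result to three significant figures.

Biomass mass balance (decay neglected): V·X = Y·Q·(S₀ − S)·θ_c, so V = 0.401 × 1840 × (2040 − 3.50) × 17.6 / 2990 = 8845 m³.

V ≈ 8840 m³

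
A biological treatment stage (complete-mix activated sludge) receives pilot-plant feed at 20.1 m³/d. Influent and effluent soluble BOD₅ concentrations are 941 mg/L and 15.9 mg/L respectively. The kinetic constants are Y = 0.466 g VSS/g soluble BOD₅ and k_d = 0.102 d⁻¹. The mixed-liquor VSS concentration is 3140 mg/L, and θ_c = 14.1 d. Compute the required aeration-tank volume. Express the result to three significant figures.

From the SRT design equation V = Y Q (S₀−S) θ_c / [X (1 + k_d θ_c)] = 0.466 × 20.1 × (941 − 15.9) × 14.1 / [3140 × (1 + 0.102 × 14.1)] = 1.22×10^5 / 7656 = 15.96 m³.

V ≈ 16.0 m³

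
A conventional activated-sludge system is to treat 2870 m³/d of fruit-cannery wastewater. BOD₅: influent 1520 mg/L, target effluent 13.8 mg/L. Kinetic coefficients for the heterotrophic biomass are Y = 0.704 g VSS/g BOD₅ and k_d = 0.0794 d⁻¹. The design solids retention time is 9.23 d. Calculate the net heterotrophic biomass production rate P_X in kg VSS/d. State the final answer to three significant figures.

P_X ≈ 1760 kg VSS/d

Observed yield with endogenous decay: Y_obs = Y / (1 + k_d·θ_c) = 0.704 / (1 + 0.0794 × 9.23) = 0.704 / 1.733 = 0.4063 g VSS/g BOD₅.
Substrate removed = Q·(S₀ − S) = 2870 m³/d × (1520 − 13.8) g/m³ = 4.32×10^6 g/d = 4323 kg/d.
Biomass produced: P_X = Y_obs·Q·ΔS = 0.4063 × 4323 ≈ 1756 kg VSS/d.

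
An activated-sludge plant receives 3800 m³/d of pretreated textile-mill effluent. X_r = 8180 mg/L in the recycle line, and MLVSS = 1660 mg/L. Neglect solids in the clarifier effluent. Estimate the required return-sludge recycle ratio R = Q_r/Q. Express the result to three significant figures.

R = Q_r/Q = X/(X_r − X) = 1660 / (8180 − 1660) = 0.2546.

R ≈ 0.255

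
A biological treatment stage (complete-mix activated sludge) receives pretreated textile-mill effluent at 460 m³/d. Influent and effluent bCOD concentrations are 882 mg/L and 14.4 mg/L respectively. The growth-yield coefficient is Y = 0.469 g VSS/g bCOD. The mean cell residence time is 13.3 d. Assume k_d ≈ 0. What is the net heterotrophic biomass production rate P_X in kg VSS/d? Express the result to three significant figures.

P_X ≈ 187 kg VSS/d

With endogenous decay neglected, the observed yield equals the true yield: Y_obs = Y = 0.469 g VSS/g bCOD.
ΔS = 882 − 14.4 = 867.6 mg/L, so the substrate removal rate is 460 × 867.6/1000 = 399.1 kg bCOD/d.
Net biomass production P_X = Y_obs × Q·(S₀ − S) = 0.4690 × 399.1 = 187.2 kg VSS/d.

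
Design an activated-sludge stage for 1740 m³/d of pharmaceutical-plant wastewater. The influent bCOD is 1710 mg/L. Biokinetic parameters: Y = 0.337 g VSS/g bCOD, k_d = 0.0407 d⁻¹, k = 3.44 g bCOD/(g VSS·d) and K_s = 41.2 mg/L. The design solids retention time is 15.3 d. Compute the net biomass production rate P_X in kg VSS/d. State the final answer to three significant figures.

P_X ≈ 616 kg VSS/d

Effluent substrate depends only on kinetics and SRT: S = K_s(1 + k_d θ_c) / [θ_c(Yk − k_d) − 1] = 41.2 × (1 + 0.0407 × 15.3) / [15.3 × (0.337 × 3.44 − 0.0407) − 1] = 66.86 / 16.11 = 4.149 mg/L.
The observed yield is Y_obs = Y/(1 + k_d·θ_c) = 0.337 / (1 + 0.0407 × 15.3) = 0.337 / 1.623 = 0.2077 g VSS per g bCOD removed.
ΔS = 1710 − 4.15 = 1706 mg/L, so the substrate removal rate is 1740 × 1706/1000 = 2968 kg bCOD/d.
Biomass produced: P_X = Y_obs·Q·ΔS = 0.2077 × 2968 ≈ 616.4 kg VSS/d.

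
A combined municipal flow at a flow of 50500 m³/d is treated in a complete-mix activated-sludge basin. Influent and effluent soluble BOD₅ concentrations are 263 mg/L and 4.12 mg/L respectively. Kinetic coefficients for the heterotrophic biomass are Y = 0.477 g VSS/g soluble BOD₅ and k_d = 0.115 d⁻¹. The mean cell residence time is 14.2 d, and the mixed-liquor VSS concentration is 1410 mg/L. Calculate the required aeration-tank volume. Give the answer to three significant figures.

V ≈ 23900 m³

Steady-state biomass mass balance: V·X·(1 + k_d·θ_c) = Y·Q·(S₀ − S)·θ_c, so V = 0.477 × 50500 × (263 − 4.12) × 14.2 / [1410 × (1 + 0.115 × 14.2)] = 8.86×10^7 / 3713 = 23852 m³.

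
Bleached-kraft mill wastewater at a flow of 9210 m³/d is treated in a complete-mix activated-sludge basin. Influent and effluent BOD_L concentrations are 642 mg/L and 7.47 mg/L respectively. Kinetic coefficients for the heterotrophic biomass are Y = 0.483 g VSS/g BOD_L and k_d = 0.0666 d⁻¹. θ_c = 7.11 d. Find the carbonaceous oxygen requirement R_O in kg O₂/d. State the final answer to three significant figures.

R_O ≈ 3120 kg O₂/d

Correct the yield for decay: Y_obs = Y/(1 + k_d θ_c) = 0.483 / (1 + 0.0666 × 7.11) = 0.483 / 1.474 = 0.3278.
ΔS = 642 − 7.47 = 634.5 mg/L, so the substrate removal rate is 9210 × 634.5/1000 = 5844 kg BOD_L/d.
Biomass synthesised: P_X = Y_obs × 5844 = 1916 kg VSS/d.
R_O = Q·ΔS − 1.42 P_X = 5844 − 2720 = 3124 kg O₂/d.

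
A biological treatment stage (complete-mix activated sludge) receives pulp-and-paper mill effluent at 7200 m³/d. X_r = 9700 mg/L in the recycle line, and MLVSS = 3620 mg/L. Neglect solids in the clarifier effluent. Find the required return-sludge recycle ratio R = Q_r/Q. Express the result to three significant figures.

R = Q_r/Q = X/(X_r − X) = 3620 / (9700 − 3620) = 0.5954.

R ≈ 0.595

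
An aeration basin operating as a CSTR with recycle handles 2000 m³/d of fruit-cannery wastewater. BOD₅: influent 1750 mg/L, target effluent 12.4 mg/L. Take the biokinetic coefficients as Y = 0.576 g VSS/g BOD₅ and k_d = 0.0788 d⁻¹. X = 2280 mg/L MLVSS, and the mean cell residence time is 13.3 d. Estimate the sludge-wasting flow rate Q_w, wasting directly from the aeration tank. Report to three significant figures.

From the SRT design equation V = Y Q (S₀−S) θ_c / [X (1 + k_d θ_c)] = 0.576 × 2000 × (1750 − 12.4) × 13.3 / [2280 × (1 + 0.0788 × 13.3)] = 2.66×10^7 / 4670 = 5701 m³.
With mixed-liquor wasting, θ_c = V/Q_w, so Q_w = V/θ_c = 5701/13.3 = 428.7 m³/d.

Q_w ≈ 429 m³/d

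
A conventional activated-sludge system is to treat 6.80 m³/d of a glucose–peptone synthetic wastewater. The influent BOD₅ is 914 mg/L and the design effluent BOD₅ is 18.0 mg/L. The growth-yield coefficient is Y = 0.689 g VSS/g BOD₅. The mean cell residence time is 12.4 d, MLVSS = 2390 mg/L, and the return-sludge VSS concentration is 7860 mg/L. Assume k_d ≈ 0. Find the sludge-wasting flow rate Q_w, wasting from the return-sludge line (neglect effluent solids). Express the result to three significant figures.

Q_w ≈ 0.534 m³/d

Biomass mass balance (decay neglected): V·X = Y·Q·(S₀ − S)·θ_c, so V = 0.689 × 6.80 × (914 − 18.0) × 12.4 / 2390 = 21.78 m³.
Q_w = (V·X)/(θ_c X_r) = 21.78 × 2390 / (12.4 × 7860) = 0.5341 m³/d.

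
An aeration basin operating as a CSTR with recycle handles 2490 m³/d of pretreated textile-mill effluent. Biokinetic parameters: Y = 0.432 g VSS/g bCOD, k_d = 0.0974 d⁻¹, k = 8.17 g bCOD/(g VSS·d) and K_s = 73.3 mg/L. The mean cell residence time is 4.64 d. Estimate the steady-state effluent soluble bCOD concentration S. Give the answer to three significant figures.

S ≈ 7.13 mg/L

Effluent substrate depends only on kinetics and SRT: S = K_s(1 + k_d θ_c) / [θ_c(Yk − k_d) − 1] = 73.3 × (1 + 0.0974 × 4.64) / [4.64 × (0.432 × 8.17 − 0.0974) − 1] = 106.4 / 14.92 = 7.131 mg/L.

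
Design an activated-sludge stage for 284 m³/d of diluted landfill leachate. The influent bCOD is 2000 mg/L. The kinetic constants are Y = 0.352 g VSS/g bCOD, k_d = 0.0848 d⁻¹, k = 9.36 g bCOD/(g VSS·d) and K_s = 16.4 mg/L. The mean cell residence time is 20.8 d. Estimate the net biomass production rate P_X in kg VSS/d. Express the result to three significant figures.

Effluent substrate depends only on kinetics and SRT: S = K_s(1 + k_d θ_c) / [θ_c(Yk − k_d) − 1] = 16.4 × (1 + 0.0848 × 20.8) / [20.8 × (0.352 × 9.36 − 0.0848) − 1] = 45.33 / 65.77 = 0.6892 mg/L.
Correct the yield for decay: Y_obs = Y/(1 + k_d θ_c) = 0.352 / (1 + 0.0848 × 20.8) = 0.352 / 2.764 = 0.1274.
Mass of bCOD removed per day: Q(S₀ − S) = 284 × 1999 g/m³ = 567.8 kg/d.
Net biomass production P_X = Y_obs × Q·(S₀ − S) = 0.1274 × 567.8 = 72.32 kg VSS/d.

P_X ≈ 72.3 kg VSS/d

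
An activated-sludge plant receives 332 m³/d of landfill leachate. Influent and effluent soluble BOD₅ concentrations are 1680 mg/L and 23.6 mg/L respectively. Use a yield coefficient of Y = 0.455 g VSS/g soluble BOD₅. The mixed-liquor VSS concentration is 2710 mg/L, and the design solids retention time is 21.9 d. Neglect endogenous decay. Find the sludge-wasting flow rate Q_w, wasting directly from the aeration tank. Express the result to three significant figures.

Q_w ≈ 92.3 m³/d

Biomass mass balance (decay neglected): V·X = Y·Q·(S₀ − S)·θ_c, so V = 0.455 × 332 × (1680 − 23.6) × 21.9 / 2710 = 2022 m³.
For wasting at MLVSS concentration, Q_w = V/θ_c = 2022/21.9 = 92.33 m³/d.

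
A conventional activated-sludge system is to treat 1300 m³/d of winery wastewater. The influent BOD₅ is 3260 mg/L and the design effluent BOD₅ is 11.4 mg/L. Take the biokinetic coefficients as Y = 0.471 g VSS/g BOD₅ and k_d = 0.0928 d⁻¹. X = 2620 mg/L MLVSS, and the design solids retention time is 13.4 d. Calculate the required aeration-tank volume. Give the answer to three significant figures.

Steady-state biomass mass balance: V·X·(1 + k_d·θ_c) = Y·Q·(S₀ − S)·θ_c, so V = 0.471 × 1300 × (3260 − 11.4) × 13.4 / [2620 × (1 + 0.0928 × 13.4)] = 2.67×10^7 / 5878 = 4535 m³.

V ≈ 4530 m³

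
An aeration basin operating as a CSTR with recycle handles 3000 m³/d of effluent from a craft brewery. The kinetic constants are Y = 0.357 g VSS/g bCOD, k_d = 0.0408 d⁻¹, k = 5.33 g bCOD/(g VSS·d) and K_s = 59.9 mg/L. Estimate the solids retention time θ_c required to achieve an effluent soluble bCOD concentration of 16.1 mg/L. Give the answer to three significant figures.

θ_c ≈ 2.76 d

At the target effluent, Y k S/(K_s+S) = 0.357×5.33×16.1/76.00 = 0.4031 d⁻¹.
Then 1/θ_c = μ − k_d = 0.4031 − 0.0408 = 0.3623 d⁻¹, giving θ_c = 2.760 d.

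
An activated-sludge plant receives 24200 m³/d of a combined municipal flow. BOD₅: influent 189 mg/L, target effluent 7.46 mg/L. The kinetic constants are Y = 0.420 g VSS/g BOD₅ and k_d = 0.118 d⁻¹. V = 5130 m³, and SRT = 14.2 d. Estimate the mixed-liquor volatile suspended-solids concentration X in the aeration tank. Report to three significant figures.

Solving the biomass balance for X: X = Y Q (S₀−S) θ_c / [V (1+k_d θ_c)] = 0.420 × 24200 × (189 − 7.46) × 14.2 / [5130 × (1 + 0.118 × 14.2)] = 1909 mg/L.

X ≈ 1910 mg/L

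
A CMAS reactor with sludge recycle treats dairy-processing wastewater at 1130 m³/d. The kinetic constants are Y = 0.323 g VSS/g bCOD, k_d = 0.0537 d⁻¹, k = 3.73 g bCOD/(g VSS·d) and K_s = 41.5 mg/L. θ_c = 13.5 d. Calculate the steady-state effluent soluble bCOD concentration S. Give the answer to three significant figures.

S ≈ 4.92 mg/L

For a completely mixed reactor with recycle the Lawrence–McCarty relation gives S = K_s·(1 + k_d·θ_c) / [θ_c·(Y·k − k_d) − 1] = 41.5 × (1 + 0.0537 × 13.5) / [13.5 × (0.323 × 3.73 − 0.0537) − 1] = 71.59 / 14.54 = 4.923 mg/L.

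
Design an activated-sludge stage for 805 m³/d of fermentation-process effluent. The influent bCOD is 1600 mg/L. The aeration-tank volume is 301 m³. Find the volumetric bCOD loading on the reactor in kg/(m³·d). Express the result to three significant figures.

L_v ≈ 4.28 kg bCOD/(m³·d)

Applied bCOD load per unit volume = Q·S₀/V = (805 × 1600/1000)/301.0 = 4.279 kg bCOD·m⁻³·d⁻¹.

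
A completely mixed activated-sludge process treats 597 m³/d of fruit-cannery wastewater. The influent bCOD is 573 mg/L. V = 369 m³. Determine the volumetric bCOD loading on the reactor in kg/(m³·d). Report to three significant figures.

L_v ≈ 0.927 kg bCOD/(m³·d)

Volumetric loading L_v = Q·S₀ / V = 597 × 573 g/m³ / 369.0 m³ = 927.0 g/(m³·d) = 0.9270 kg bCOD/(m³·d).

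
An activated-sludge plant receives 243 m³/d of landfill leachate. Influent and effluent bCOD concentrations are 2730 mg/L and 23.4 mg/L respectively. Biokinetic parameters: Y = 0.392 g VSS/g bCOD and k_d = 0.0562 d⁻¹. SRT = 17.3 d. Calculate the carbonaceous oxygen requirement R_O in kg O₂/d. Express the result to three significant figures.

R_O ≈ 472 kg O₂/d

Y_obs = Y / (1 + k_d θ_c) = 0.392 / (1 + 0.0562 × 17.3) = 0.392 / 1.972 = 0.1988.
Mass of bCOD removed per day: Q(S₀ − S) = 243 × 2707 g/m³ = 657.7 kg/d.
Net sludge production P_X = 0.1988 × 657.7 = 130.7 kg VSS/d.
Carbonaceous O₂ demand = substrate oxidised − cell-mass equivalent = 657.7 − 1.42 × 130.7 = 472.1 kg O₂/d.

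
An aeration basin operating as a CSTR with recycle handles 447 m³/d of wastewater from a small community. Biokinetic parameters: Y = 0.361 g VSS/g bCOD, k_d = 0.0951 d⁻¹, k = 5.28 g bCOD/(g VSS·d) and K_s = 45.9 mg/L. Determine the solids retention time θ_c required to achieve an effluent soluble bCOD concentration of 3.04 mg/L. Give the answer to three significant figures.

At the target effluent, Y k S/(K_s+S) = 0.361×5.28×3.04/48.94 = 0.1184 d⁻¹.
θ_c = 1/(μ − k_d) = 1/(0.1184 − 0.0951) = 1/0.02330 = 42.92 d.

θ_c ≈ 42.9 d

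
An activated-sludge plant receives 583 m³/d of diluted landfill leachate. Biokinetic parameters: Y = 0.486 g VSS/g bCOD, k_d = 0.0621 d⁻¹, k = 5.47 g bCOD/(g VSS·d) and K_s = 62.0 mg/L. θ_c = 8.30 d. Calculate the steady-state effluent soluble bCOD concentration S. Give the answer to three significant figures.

For a completely mixed reactor with recycle the Lawrence–McCarty relation gives S = K_s·(1 + k_d·θ_c) / [θ_c·(Y·k − k_d) − 1] = 62.0 × (1 + 0.0621 × 8.30) / [8.30 × (0.486 × 5.47 − 0.0621) − 1] = 93.96 / 20.55 = 4.572 mg/L.

S ≈ 4.57 mg/L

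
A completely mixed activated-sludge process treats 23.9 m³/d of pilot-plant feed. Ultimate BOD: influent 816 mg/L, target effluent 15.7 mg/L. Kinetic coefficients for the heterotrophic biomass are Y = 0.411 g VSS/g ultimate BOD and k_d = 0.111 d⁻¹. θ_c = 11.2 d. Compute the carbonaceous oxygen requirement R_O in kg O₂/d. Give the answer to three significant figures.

Correct the yield for decay: Y_obs = Y/(1 + k_d θ_c) = 0.411 / (1 + 0.111 × 11.2) = 0.411 / 2.243 = 0.1832.
Q·(S₀ − S) = 23.9 × (816 − 15.7) × 10⁻³ = 19.13 kg/d removed.
Net sludge production P_X = 0.1832 × 19.13 = 3.504 kg VSS/d.
R_O = Q·ΔS − 1.42 P_X = 19.13 − 4.976 = 14.15 kg O₂/d.

R_O ≈ 14.2 kg O₂/d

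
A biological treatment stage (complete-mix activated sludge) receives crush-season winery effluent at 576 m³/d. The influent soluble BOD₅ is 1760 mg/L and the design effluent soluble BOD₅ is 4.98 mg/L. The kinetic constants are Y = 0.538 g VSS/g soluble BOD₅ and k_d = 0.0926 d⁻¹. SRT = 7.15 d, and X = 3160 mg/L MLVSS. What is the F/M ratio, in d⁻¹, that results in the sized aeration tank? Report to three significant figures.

F/M ≈ 0.433 d⁻¹

From the SRT design equation V = Y Q (S₀−S) θ_c / [X (1 + k_d θ_c)] = 0.538 × 576 × (1760 − 4.98) × 7.15 / [3160 × (1 + 0.0926 × 7.15)] = 3.89×10^6 / 5252 = 740.4 m³.
F/M = Q·S₀ / (V·X) = 576 × 1760 / (740.4 × 3160) = 0.4333 g soluble BOD₅·(g VSS·d)⁻¹.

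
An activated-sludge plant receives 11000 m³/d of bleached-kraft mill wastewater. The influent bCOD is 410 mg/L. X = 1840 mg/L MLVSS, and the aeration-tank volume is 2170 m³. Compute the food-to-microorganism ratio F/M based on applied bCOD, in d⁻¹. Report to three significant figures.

Food-to-microorganism ratio F/M = Q S₀ / (V X) = 11000 × 410 / (2170 × 1840) = 1.130 d⁻¹.

F/M ≈ 1.13 d⁻¹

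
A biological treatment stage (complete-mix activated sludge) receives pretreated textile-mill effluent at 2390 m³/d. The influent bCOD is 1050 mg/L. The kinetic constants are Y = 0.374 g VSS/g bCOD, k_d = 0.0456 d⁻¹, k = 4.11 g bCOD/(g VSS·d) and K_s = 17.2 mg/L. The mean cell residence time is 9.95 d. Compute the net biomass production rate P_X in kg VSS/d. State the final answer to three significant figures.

From the Monod/SRT balance for a CMAS, S = K_s·(1+k_d θ_c)/[θ_c·(Y k − k_d) − 1] = 17.2 × (1 + 0.0456 × 9.95) / [9.95 × (0.374 × 4.11 − 0.0456) − 1] = 25.00 / 13.84 = 1.807 mg/L.
Y_obs = Y / (1 + k_d θ_c) = 0.374 / (1 + 0.0456 × 9.95) = 0.374 / 1.454 = 0.2573.
Q·(S₀ − S) = 2390 × (1050 − 1.81) × 10⁻³ = 2505 kg/d removed.
P_X = Y_obs · Q(S₀ − S) = 0.2573 × 2505 = 644.5 kg VSS/d.

P_X ≈ 645 kg VSS/d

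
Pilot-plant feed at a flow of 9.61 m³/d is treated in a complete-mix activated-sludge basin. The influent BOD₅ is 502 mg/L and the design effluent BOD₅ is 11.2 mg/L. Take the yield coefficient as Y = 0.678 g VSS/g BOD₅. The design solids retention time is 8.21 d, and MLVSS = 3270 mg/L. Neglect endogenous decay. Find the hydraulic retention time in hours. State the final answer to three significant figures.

τ ≈ 20.1 h

Biomass mass balance (decay neglected): V·X = Y·Q·(S₀ − S)·θ_c, so V = 0.678 × 9.61 × (502 − 11.2) × 8.21 / 3270 = 8.029 m³.
Hydraulic retention time τ = V/Q = 8.029 / 9.61 = 0.8355 d = 20.05 h.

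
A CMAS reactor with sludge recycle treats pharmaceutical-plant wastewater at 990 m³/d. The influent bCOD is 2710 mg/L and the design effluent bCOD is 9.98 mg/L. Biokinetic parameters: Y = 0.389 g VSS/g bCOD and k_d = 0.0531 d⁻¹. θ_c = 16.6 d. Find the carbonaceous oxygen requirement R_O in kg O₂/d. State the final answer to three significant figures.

Observed yield with endogenous decay: Y_obs = Y / (1 + k_d·θ_c) = 0.389 / (1 + 0.0531 × 16.6) = 0.389 / 1.881 = 0.2068 g VSS/g bCOD.
Q·(S₀ − S) = 990 × (2710 − 9.98) × 10⁻³ = 2673 kg/d removed.
P_X = Y_obs·Q·(S₀ − S) = 0.2068 × 2673 = 552.7 kg VSS/d.
Carbonaceous O₂ demand = substrate oxidised − cell-mass equivalent = 2673 − 1.42 × 552.7 = 1888 kg O₂/d.

R_O ≈ 1890 kg O₂/d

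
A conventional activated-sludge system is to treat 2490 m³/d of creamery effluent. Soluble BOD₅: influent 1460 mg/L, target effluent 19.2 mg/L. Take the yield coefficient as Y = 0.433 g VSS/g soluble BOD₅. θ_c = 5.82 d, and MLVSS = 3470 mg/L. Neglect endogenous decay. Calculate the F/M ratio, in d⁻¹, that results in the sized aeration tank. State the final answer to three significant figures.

F/M ≈ 0.402 d⁻¹

Biomass mass balance (decay neglected): V·X = Y·Q·(S₀ − S)·θ_c, so V = 0.433 × 2490 × (1460 − 19.2) × 5.82 / 3470 = 2605 m³.
F/M = applied load / biomass = Q·S₀/(V·X) = 2490 × 1460 / (2605 × 3470) = 0.4021 d⁻¹.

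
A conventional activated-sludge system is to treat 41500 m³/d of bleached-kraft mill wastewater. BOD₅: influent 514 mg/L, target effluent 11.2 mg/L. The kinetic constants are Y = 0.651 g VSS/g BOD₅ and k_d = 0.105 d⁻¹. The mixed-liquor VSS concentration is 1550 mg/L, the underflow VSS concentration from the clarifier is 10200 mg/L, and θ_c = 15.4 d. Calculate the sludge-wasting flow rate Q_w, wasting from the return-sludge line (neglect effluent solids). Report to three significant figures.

Q_w ≈ 509 m³/d

Steady-state biomass mass balance: V·X·(1 + k_d·θ_c) = Y·Q·(S₀ − S)·θ_c, so V = 0.651 × 41500 × (514 − 11.2) × 15.4 / [1550 × (1 + 0.105 × 15.4)] = 2.09×10^8 / 4056 = 51571 m³.
Q_w = (V·X)/(θ_c X_r) = 51571 × 1550 / (15.4 × 10200) = 508.9 m³/d.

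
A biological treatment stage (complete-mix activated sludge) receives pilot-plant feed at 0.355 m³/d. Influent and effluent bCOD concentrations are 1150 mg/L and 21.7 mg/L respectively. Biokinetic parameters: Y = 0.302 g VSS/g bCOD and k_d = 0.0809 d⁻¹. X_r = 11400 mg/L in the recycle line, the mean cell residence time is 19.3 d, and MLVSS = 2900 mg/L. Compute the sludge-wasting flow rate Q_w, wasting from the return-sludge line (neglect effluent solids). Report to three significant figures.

Steady-state biomass mass balance: V·X·(1 + k_d·θ_c) = Y·Q·(S₀ − S)·θ_c, so V = 0.302 × 0.355 × (1150 − 21.7) × 19.3 / [2900 × (1 + 0.0809 × 19.3)] = 2.33×10^3 / 7428 = 0.3143 m³.
Q_w = (V·X)/(θ_c X_r) = 0.3143 × 2900 / (19.3 × 11400) = 0.004143 m³/d.

Q_w ≈ 0.00414 m³/d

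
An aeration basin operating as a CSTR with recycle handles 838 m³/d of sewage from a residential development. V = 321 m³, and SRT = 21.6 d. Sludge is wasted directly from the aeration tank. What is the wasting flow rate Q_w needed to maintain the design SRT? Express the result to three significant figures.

With mixed-liquor wasting, θ_c = V/Q_w, so Q_w = V/θ_c = 321.0/21.6 = 14.86 m³/d.

Q_w ≈ 14.9 m³/d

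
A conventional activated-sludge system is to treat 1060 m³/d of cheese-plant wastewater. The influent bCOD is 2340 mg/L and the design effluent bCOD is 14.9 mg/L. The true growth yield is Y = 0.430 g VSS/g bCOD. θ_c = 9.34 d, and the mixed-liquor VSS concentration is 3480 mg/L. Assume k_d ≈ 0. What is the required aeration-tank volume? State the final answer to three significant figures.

V ≈ 2840 m³

V·X = Y·Q·ΔS·θ_c gives V = 0.430 × 1060 × (2340 − 14.9) × 9.34 / 3480 = 2844 m³.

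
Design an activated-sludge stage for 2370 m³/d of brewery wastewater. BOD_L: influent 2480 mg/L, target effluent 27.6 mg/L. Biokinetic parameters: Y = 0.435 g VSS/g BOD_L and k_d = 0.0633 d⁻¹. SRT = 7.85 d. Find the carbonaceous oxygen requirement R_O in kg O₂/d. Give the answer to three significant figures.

R_O ≈ 3410 kg O₂/d

Y_obs = Y / (1 + k_d θ_c) = 0.435 / (1 + 0.0633 × 7.85) = 0.435 / 1.497 = 0.2906.
ΔS = 2480 − 27.6 = 2452 mg/L, so the substrate removal rate is 2370 × 2452/1000 = 5812 kg BOD_L/d.
Net sludge production P_X = 0.2906 × 5812 = 1689 kg VSS/d.
R_O = Q·(S₀ − S) − 1.42·P_X = 5812 − 1.42 × 1689 = 3414 kg O₂/d.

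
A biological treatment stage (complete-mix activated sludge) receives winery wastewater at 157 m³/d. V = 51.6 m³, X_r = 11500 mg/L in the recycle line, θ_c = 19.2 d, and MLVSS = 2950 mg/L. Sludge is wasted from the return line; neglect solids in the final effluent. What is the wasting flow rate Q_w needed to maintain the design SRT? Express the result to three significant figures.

θ_c = V·X/(Q_w·X_r) when wasting from the recycle, so Q_w = V·X/(θ_c·X_r) = 51.60 × 2950 / (19.2 × 11500) = 0.6894 m³/d.

Q_w ≈ 0.689 m³/d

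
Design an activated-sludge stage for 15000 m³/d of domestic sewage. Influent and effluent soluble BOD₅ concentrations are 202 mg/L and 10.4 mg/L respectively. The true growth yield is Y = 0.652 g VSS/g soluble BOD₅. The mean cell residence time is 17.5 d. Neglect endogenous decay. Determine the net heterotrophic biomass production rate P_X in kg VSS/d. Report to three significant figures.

No decay correction is needed, so Y_obs = Y = 0.652.
Mass of soluble BOD₅ removed per day: Q(S₀ − S) = 15000 × 191.6 g/m³ = 2874 kg/d.
Net biomass production P_X = Y_obs × Q·(S₀ − S) = 0.6520 × 2874 = 1874 kg VSS/d.

P_X ≈ 1870 kg VSS/d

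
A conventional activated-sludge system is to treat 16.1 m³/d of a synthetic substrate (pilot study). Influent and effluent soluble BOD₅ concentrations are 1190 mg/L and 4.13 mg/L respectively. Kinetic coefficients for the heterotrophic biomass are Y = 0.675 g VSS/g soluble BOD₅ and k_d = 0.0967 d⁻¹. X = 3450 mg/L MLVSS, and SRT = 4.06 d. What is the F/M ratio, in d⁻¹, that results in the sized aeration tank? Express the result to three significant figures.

Rearranging the biomass balance for a CMAS with decay, V = Y·Q·ΔS·θ_c / [X·(1+k_d θ_c)] = 0.675 × 16.1 × (1190 − 4.13) × 4.06 / [3450 × (1 + 0.0967 × 4.06)] = 5.23×10^4 / 4804 = 10.89 m³.
F/M = applied load / biomass = Q·S₀/(V·X) = 16.1 × 1190 / (10.89 × 3450) = 0.5099 d⁻¹.

F/M ≈ 0.510 d⁻¹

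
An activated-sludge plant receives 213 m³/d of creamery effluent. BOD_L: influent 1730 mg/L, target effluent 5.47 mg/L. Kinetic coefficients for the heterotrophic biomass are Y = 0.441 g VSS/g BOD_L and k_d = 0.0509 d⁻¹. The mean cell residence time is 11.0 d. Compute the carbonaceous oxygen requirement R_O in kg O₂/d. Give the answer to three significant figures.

Observed yield with endogenous decay: Y_obs = Y / (1 + k_d·θ_c) = 0.441 / (1 + 0.0509 × 11.0) = 0.441 / 1.560 = 0.2827 g VSS/g BOD_L.
ΔS = 1730 − 5.47 = 1725 mg/L, so the substrate removal rate is 213 × 1725/1000 = 367.3 kg BOD_L/d.
Net sludge production P_X = 0.2827 × 367.3 = 103.8 kg VSS/d.
Carbonaceous O₂ demand = substrate oxidised − cell-mass equivalent = 367.3 − 1.42 × 103.8 = 219.9 kg O₂/d.

R_O ≈ 220 kg O₂/d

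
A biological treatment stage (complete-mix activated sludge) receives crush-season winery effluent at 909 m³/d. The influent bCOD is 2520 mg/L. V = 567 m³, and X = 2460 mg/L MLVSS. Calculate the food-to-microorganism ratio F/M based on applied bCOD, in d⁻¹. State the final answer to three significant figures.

F/M = Q·S₀ / (V·X) = 909 × 2520 / (567.0 × 2460) = 1.642 g bCOD·(g VSS·d)⁻¹.

F/M ≈ 1.64 d⁻¹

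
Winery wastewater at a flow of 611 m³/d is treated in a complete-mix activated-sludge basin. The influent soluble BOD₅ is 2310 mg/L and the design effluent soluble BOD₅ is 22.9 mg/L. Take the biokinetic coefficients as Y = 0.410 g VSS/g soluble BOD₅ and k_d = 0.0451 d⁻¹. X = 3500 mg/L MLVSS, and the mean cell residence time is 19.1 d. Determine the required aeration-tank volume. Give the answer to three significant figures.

Steady-state biomass mass balance: V·X·(1 + k_d·θ_c) = Y·Q·(S₀ − S)·θ_c, so V = 0.410 × 611 × (2310 − 22.9) × 19.1 / [3500 × (1 + 0.0451 × 19.1)] = 1.09×10^7 / 6515 = 1680 m³.

V ≈ 1680 m³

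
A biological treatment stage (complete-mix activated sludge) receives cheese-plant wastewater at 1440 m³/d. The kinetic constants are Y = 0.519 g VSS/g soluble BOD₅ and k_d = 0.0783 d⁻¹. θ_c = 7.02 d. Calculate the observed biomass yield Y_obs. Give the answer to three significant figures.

Observed yield with endogenous decay: Y_obs = Y / (1 + k_d·θ_c) = 0.519 / (1 + 0.0783 × 7.02) = 0.519 / 1.550 = 0.3349 g VSS/g soluble BOD₅.

Y_obs ≈ 0.335 g VSS/g soluble BOD₅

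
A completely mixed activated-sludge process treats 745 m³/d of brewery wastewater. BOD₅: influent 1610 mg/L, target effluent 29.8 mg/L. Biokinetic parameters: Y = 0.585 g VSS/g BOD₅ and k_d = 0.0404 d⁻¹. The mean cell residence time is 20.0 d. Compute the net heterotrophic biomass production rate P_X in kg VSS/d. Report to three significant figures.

P_X ≈ 381 kg VSS/d

Observed yield with endogenous decay: Y_obs = Y / (1 + k_d·θ_c) = 0.585 / (1 + 0.0404 × 20.0) = 0.585 / 1.808 = 0.3236 g VSS/g BOD₅.
Mass of BOD₅ removed per day: Q(S₀ − S) = 745 × 1580 g/m³ = 1177 kg/d.
So the net sludge growth is P_X = 0.3236 × 1177 = 380.9 kg VSS/d.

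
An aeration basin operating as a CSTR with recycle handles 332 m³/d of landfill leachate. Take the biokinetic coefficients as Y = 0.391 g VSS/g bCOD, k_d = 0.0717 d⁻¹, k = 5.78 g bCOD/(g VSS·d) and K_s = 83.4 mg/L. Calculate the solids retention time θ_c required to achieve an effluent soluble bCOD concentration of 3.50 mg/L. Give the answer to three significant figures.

θ_c ≈ 51.8 d

Specific growth rate at S = 3.50 mg/L: μ = YkS/(K_s+S) = 0.391·5.78·3.50/(83.4+3.50) = 0.09102 d⁻¹.
1/θ_c = 0.09102 − 0.0717 = 0.01932 d⁻¹, so θ_c = 51.75 d.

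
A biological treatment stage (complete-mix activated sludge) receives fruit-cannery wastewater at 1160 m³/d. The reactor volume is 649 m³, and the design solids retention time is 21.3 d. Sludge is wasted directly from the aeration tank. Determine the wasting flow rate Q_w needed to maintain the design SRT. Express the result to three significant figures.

Q_w ≈ 30.5 m³/d

With mixed-liquor wasting, θ_c = V/Q_w, so Q_w = V/θ_c = 649.0/21.3 = 30.47 m³/d.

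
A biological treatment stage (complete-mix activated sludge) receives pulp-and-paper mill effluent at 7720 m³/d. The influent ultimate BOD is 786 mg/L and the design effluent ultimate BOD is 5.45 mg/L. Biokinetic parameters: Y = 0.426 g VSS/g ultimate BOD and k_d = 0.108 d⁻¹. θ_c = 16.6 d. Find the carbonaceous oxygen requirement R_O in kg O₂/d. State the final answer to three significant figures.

R_O ≈ 4720 kg O₂/d

Correct the yield for decay: Y_obs = Y/(1 + k_d θ_c) = 0.426 / (1 + 0.108 × 16.6) = 0.426 / 2.793 = 0.1525.
Q·(S₀ − S) = 7720 × (786 − 5.45) × 10⁻³ = 6026 kg/d removed.
P_X = Y_obs·Q·(S₀ − S) = 0.1525 × 6026 = 919.2 kg VSS/d.
Carbonaceous O₂ demand = substrate oxidised − cell-mass equivalent = 6026 − 1.42 × 919.2 = 4721 kg O₂/d.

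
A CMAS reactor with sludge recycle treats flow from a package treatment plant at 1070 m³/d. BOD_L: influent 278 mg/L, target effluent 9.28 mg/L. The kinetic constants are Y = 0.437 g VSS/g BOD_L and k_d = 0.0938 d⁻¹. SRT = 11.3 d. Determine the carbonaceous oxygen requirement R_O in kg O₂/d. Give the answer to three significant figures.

Correct the yield for decay: Y_obs = Y/(1 + k_d θ_c) = 0.437 / (1 + 0.0938 × 11.3) = 0.437 / 2.060 = 0.2121.
Mass of BOD_L removed per day: Q(S₀ − S) = 1070 × 268.7 g/m³ = 287.5 kg/d.
P_X = Y_obs·Q·(S₀ − S) = 0.2121 × 287.5 = 61.00 kg VSS/d.
Carbonaceous O₂ demand = substrate oxidised − cell-mass equivalent = 287.5 − 1.42 × 61.00 = 200.9 kg O₂/d.

R_O ≈ 201 kg O₂/d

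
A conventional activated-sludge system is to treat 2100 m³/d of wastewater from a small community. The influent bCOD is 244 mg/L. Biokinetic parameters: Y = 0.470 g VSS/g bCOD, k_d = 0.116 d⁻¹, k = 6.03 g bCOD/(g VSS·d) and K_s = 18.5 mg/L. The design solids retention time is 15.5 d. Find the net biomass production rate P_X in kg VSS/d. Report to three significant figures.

P_X ≈ 85.6 kg VSS/d

Effluent substrate depends only on kinetics and SRT: S = K_s(1 + k_d θ_c) / [θ_c(Yk − k_d) − 1] = 18.5 × (1 + 0.116 × 15.5) / [15.5 × (0.470 × 6.03 − 0.116) − 1] = 51.76 / 41.13 = 1.259 mg/L.
Observed yield with endogenous decay: Y_obs = Y / (1 + k_d·θ_c) = 0.470 / (1 + 0.116 × 15.5) = 0.470 / 2.798 = 0.1680 g VSS/g bCOD.
Mass of bCOD removed per day: Q(S₀ − S) = 2100 × 242.7 g/m³ = 509.8 kg/d.
P_X = Y_obs · Q(S₀ − S) = 0.1680 × 509.8 = 85.63 kg VSS/d.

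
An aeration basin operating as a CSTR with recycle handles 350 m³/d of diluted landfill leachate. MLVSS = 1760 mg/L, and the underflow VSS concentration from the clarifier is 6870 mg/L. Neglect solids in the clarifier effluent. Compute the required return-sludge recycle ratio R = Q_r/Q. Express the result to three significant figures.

R ≈ 0.344

R = Q_r/Q = X/(X_r − X) = 1760 / (6870 − 1760) = 0.3444.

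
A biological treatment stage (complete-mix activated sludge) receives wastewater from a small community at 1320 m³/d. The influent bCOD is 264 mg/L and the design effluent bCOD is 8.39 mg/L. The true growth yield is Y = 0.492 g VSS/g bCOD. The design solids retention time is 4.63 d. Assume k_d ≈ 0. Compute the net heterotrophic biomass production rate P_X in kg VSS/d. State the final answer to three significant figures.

With endogenous decay neglected, the observed yield equals the true yield: Y_obs = Y = 0.492 g VSS/g bCOD.
Substrate removed = Q·(S₀ − S) = 1320 m³/d × (264 − 8.39) g/m³ = 3.37×10^5 g/d = 337.4 kg/d.
Net biomass production P_X = Y_obs × Q·(S₀ − S) = 0.4920 × 337.4 = 166.0 kg VSS/d.

P_X ≈ 166 kg VSS/d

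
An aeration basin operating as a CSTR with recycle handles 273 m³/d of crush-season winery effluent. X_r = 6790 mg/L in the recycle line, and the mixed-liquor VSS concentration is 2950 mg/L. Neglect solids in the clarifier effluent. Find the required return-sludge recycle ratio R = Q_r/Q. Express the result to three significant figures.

Solids balance on the clarifier gives (1+R)X = R·X_r, so R = X/(X_r − X) = 2950 / (6790 − 2950) = 0.7682.

R ≈ 0.768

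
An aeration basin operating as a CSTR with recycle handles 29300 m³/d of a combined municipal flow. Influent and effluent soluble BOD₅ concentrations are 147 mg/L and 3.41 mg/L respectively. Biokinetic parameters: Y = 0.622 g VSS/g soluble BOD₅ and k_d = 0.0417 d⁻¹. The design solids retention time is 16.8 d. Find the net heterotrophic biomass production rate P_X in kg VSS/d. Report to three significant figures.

Observed yield with endogenous decay: Y_obs = Y / (1 + k_d·θ_c) = 0.622 / (1 + 0.0417 × 16.8) = 0.622 / 1.701 = 0.3658 g VSS/g soluble BOD₅.
ΔS = 147 − 3.41 = 143.6 mg/L, so the substrate removal rate is 29300 × 143.6/1000 = 4207 kg soluble BOD₅/d.
So the net sludge growth is P_X = 0.3658 × 4207 = 1539 kg VSS/d.

P_X ≈ 1540 kg VSS/d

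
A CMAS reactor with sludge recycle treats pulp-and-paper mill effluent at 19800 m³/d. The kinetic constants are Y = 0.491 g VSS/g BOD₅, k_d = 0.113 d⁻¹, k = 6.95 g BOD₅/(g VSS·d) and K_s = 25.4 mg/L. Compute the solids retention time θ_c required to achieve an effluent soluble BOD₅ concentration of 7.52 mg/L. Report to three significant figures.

From 1/θ_c = Y·k·S/(K_s + S) − k_d: Y·k·S/(K_s+S) = 0.491 × 6.95 × 7.52 / (25.4 + 7.52) = 0.7795 d⁻¹.
Then 1/θ_c = μ − k_d = 0.7795 − 0.113 = 0.6665 d⁻¹, giving θ_c = 1.500 d.

θ_c ≈ 1.50 d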